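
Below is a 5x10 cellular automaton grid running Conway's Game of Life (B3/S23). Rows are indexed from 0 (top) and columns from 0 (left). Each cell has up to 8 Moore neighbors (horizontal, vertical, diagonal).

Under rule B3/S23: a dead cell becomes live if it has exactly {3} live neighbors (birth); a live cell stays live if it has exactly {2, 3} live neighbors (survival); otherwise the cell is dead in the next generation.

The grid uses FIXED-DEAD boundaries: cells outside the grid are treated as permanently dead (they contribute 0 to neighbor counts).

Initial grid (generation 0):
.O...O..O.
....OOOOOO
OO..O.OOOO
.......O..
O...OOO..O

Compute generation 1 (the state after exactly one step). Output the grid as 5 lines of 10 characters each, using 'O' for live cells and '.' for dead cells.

Simulating step by step:
Generation 0 (given above): 22 live cells
Generation 1: 15 live cells
(generation 1 grid is the final answer)

Answer: ....OO..OO
OO..O.....
....O....O
OO..O....O
.....OO...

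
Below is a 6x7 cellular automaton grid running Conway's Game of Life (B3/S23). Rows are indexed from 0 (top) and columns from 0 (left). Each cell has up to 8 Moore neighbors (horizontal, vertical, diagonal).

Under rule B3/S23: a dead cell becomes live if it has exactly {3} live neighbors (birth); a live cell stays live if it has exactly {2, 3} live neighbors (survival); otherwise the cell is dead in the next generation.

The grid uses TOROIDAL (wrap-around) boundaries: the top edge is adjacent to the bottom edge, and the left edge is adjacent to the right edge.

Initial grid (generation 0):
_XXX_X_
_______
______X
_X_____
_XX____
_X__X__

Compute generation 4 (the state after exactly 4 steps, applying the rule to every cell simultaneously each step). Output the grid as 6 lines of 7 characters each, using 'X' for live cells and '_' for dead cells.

Simulating step by step:
Generation 0 (given above): 10 live cells
Generation 1: 13 live cells
_XXXX__
__X____
_______
XXX____
XXX____
X___X__
Generation 2: 13 live cells
_XX_X__
_XX____
__X____
X_X____
__XX__X
X___X__
Generation 3: 12 live cells
X_X____
_______
__XX___
__X____
X_XX__X
X___XX_
Generation 4: 17 live cells
(generation 4 grid is the final answer)

Answer: _X____X
_XXX___
__XX___
_______
X_XXXXX
X_X_XX_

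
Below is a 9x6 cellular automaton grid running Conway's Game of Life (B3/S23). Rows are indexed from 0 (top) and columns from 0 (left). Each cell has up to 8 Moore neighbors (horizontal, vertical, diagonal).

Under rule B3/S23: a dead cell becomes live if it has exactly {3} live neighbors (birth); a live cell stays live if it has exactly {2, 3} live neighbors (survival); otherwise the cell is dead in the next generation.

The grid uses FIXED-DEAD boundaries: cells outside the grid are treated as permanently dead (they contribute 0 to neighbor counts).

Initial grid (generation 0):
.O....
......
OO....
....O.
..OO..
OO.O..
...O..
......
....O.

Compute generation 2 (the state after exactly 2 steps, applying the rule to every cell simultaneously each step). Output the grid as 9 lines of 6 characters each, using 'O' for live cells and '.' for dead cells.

Answer: ......
......
O.....
.O..O.
O.....
.O..O.
..OO..
......
......

Derivation:
Simulating step by step:
Generation 0 (given above): 11 live cells
Generation 1: 13 live cells
......
OO....
......
.OOO..
.OOOO.
.O.OO.
..O...
......
......
Generation 2: 8 live cells
(generation 2 grid is the final answer)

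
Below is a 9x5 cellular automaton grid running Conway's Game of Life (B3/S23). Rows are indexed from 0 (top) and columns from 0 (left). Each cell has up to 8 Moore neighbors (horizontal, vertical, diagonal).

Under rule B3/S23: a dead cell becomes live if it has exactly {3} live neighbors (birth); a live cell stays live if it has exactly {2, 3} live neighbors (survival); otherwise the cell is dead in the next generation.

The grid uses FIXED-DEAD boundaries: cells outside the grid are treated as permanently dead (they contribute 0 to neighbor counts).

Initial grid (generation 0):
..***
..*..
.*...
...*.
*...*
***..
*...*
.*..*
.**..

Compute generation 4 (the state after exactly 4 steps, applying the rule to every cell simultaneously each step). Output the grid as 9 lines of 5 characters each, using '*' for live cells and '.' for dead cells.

Simulating step by step:
Generation 0 (given above): 17 live cells
Generation 1: 19 live cells
..**.
.**..
..*..
.....
*.**.
*..*.
*.**.
****.
.**..
Generation 2: 19 live cells
.***.
.*...
.**..
.***.
.***.
*...*
*...*
*....
*..*.
Generation 3: 16 live cells
.**..
*..*.
*..*.
*....
*...*
*.*.*
**...
**...
.....
Generation 4: 15 live cells
(generation 4 grid is the final answer)

Answer: .**..
*..*.
**...
**...
*..*.
*..*.
..*..
**...
.....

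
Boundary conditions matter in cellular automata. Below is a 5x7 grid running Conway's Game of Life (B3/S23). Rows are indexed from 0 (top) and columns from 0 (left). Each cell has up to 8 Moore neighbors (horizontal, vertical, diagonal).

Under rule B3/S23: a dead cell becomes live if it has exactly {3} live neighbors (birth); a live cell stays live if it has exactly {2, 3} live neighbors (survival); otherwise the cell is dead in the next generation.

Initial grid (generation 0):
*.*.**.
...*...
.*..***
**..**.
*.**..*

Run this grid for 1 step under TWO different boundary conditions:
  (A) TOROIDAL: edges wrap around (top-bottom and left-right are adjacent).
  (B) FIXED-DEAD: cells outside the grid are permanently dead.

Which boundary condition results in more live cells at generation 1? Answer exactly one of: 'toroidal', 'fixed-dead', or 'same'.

Answer: fixed-dead

Derivation:
Under TOROIDAL boundary, generation 1:
*.*.**.
****...
.***..*
.......
..*....
Population = 13

Under FIXED-DEAD boundary, generation 1:
...**..
.***..*
****..*
*......
*.****.
Population = 17

Comparison: toroidal=13, fixed-dead=17 -> fixed-dead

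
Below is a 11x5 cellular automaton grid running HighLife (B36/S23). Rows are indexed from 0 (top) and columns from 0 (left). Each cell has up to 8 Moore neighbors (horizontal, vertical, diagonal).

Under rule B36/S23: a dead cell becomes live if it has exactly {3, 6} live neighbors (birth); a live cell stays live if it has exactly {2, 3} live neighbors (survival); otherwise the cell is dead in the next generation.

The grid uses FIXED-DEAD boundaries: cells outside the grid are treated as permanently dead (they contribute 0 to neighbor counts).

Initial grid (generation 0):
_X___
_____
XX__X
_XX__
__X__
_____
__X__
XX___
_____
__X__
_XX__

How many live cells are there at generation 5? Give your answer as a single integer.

Answer: 18

Derivation:
Simulating step by step:
Generation 0 (given above): 13 live cells
Generation 1: 17 live cells
_____
XX___
XXX__
X_XX_
_XX__
_____
_X___
_X___
_X___
_XX__
_XX__
Generation 2: 18 live cells
_____
X_X__
___X_
X__X_
_XXX_
_XX__
_____
XXX__
XX___
X____
_XX__
Generation 3: 17 live cells
_____
_____
_XXX_
_X_XX
X__X_
_X_X_
X____
X_X__
__X__
X_X__
_X___
Generation 4: 20 live cells
_____
__X__
_X_XX
XXX_X
XX_X_
XXX__
X_X__
_____
__XX_
__X__
_X___
Generation 5: 18 live cells
_____
__XX_
X___X
____X
__XX_
___X_
X_X__
_XXX_
__XX_
_XXX_
_____
Population at generation 5: 18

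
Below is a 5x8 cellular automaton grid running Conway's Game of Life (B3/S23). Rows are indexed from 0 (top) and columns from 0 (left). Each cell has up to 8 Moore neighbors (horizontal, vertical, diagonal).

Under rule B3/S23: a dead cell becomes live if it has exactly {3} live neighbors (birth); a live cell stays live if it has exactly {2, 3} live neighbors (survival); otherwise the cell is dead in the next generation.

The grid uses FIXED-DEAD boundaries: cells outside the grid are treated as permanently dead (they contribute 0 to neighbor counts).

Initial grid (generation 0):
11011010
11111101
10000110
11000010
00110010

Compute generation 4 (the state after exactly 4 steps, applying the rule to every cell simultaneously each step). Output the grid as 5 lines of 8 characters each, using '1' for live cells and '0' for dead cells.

Simulating step by step:
Generation 0 (given above): 21 live cells
Generation 1: 12 live cells
10000010
00000001
00010001
11100011
01100000
Generation 2: 11 live cells
00000000
00000011
01100001
10010011
10100000
Generation 3: 9 live cells
00000000
00000011
01100000
10010011
01000000
Generation 4: 3 live cells
(generation 4 grid is the final answer)

Answer: 00000000
00000000
01100000
10000000
00000000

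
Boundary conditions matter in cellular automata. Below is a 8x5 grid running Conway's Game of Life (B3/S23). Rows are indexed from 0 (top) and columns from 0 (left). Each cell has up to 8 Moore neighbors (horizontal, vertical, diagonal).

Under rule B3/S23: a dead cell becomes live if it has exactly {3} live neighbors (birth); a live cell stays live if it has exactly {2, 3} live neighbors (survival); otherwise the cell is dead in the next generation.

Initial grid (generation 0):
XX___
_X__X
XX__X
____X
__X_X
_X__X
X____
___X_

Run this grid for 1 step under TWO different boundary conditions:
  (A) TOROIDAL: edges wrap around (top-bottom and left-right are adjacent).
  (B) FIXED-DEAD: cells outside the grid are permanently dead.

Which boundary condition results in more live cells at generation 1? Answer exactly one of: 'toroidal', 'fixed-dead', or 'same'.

Answer: toroidal

Derivation:
Under TOROIDAL boundary, generation 1:
XXX_X
__X_X
_X_XX
_X__X
____X
_X_XX
X___X
XX__X
Population = 20

Under FIXED-DEAD boundary, generation 1:
XX___
__X__
XX_XX
_X__X
____X
_X_X_
_____
_____
Population = 12

Comparison: toroidal=20, fixed-dead=12 -> toroidal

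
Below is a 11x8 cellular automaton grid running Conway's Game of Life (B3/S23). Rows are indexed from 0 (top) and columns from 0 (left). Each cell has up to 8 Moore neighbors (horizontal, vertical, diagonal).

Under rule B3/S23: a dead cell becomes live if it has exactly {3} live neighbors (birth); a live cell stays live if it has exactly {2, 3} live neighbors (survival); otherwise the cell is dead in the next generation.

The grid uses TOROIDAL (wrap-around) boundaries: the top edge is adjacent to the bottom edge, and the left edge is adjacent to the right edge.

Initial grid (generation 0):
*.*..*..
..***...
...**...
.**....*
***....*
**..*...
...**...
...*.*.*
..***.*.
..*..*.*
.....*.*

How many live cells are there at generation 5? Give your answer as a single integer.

Answer: 27

Derivation:
Simulating step by step:
Generation 0 (given above): 32 live cells
Generation 1: 30 live cells
.**..**.
.**..*..
.*..*...
.......*
...*...*
....*..*
*.**.*..
.....**.
..*....*
..*..*.*
**..**.*
Generation 2: 39 live cells
...*...*
*..****.
***.....
*.......
*.....**
*.*.*.**
...*.*.*
.*******
.....*.*
..****.*
...**..*
Generation 3: 30 live cells
*.*....*
*..****.
*.****..
........
.....**.
.*.**...
........
..**...*
.*.....*
*.*..*.*
*....*.*
Generation 4: 19 live cells
...*....
*.....*.
.**...**
...*..*.
....**..
....**..
....*...
*.*.....
.*.*...*
........
........
Generation 5: 27 live cells
........
***...*.
***..**.
..***.**
...*..*.
...*....
...***..
****....
***.....
........
........
Population at generation 5: 27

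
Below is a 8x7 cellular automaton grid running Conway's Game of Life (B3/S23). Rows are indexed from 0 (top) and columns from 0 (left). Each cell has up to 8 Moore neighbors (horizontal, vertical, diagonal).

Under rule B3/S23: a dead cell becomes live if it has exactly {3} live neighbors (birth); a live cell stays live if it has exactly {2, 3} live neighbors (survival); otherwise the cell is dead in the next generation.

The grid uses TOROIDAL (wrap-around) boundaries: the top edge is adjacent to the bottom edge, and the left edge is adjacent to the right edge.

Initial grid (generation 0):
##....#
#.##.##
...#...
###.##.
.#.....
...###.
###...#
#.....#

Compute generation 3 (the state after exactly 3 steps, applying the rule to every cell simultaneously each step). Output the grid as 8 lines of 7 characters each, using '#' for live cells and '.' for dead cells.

Answer: .##..#.
.#####.
.....#.
.......
.......
#......
#....#.
###..#.

Derivation:
Simulating step by step:
Generation 0 (given above): 24 live cells
Generation 1: 23 live cells
..#....
..####.
.......
#####..
##....#
...####
.####..
..#..#.
Generation 2: 14 live cells
.##..#.
..###..
.....#.
..##..#
.......
......#
.#....#
....#..
Generation 3: 16 live cells
(generation 3 grid is the final answer)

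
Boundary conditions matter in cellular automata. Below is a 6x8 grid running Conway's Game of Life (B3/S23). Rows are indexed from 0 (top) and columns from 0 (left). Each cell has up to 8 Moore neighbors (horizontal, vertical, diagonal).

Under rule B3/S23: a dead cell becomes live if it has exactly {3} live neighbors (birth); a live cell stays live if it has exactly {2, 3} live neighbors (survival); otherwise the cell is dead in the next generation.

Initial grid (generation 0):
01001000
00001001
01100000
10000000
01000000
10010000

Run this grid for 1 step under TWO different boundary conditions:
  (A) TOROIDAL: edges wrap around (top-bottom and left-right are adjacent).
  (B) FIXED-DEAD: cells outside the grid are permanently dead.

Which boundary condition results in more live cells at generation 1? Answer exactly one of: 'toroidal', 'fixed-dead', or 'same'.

Under TOROIDAL boundary, generation 1:
10011000
11110000
11000000
10100000
11000000
11100000
Population = 16

Under FIXED-DEAD boundary, generation 1:
00000000
01110000
01000000
10100000
11000000
00000000
Population = 8

Comparison: toroidal=16, fixed-dead=8 -> toroidal

Answer: toroidal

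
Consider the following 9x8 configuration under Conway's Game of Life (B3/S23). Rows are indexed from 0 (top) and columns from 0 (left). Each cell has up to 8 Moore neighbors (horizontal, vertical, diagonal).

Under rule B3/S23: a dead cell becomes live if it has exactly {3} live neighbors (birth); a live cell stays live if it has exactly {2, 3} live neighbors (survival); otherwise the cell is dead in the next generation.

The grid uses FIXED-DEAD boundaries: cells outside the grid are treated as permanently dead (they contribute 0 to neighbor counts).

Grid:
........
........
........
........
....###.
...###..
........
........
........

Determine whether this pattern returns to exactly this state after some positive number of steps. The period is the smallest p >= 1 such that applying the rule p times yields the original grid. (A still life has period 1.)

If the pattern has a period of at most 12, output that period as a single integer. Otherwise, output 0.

Answer: 2

Derivation:
Simulating and comparing each generation to the original:
Gen 0 (original, given above): 6 live cells
Gen 1: 6 live cells, differs from original
Gen 2: 6 live cells, MATCHES original -> period = 2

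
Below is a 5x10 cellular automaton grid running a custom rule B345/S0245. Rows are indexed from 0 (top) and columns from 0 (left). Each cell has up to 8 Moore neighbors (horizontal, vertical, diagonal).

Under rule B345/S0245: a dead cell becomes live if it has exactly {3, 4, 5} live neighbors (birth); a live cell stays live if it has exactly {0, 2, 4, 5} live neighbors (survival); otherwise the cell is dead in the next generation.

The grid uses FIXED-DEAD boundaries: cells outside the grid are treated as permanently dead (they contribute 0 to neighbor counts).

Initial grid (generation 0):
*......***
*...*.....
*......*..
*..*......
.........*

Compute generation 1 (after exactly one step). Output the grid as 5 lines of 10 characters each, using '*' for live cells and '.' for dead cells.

Simulating step by step:
Generation 0 (given above): 11 live cells
Generation 1: 11 live cells
(generation 1 grid is the final answer)

Answer: ........*.
**..*..**.
**.....*..
...*......
.........*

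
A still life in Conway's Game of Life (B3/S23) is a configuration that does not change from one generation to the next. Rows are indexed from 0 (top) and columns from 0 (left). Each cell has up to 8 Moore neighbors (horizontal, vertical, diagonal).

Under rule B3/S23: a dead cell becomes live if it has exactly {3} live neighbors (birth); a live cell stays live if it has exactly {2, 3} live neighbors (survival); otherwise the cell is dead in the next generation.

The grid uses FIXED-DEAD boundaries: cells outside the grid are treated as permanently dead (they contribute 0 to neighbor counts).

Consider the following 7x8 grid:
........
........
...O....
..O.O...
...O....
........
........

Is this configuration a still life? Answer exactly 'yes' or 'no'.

Answer: yes

Derivation:
Compute generation 1 and compare to generation 0 (given above):
Generation 1:
........
........
...O....
..O.O...
...O....
........
........
The grids are IDENTICAL -> still life.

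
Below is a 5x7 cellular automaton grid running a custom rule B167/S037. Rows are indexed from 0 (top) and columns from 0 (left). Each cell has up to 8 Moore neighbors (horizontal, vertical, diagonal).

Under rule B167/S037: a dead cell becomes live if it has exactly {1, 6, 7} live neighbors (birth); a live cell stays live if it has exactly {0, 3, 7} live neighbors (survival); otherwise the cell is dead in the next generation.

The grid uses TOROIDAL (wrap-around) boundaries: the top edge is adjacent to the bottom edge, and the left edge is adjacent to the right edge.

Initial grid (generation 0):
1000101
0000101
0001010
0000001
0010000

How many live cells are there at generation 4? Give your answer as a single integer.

Answer: 12

Derivation:
Simulating step by step:
Generation 0 (given above): 9 live cells
Generation 1: 11 live cells
0010000
0110101
0010010
1100000
0010100
Generation 2: 9 live cells
0010001
0110000
0010000
0100000
0000111
Generation 3: 6 live cells
0000000
0110011
0010000
0000000
0000010
Generation 4: 12 live cells
0001000
0000100
0000100
0111111
0000111
Population at generation 4: 12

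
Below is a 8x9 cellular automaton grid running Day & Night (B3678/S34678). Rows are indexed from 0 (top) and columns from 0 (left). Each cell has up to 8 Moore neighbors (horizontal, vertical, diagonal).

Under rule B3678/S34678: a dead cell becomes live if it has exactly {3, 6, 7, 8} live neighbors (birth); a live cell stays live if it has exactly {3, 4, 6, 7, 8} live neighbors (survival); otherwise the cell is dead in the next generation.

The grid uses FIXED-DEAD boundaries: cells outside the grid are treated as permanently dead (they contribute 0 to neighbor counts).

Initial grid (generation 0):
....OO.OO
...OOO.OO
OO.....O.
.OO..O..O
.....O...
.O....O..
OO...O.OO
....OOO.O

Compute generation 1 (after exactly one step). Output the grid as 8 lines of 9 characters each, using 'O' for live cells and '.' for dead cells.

Simulating step by step:
Generation 0 (given above): 28 live cells
Generation 1: 28 live cells
(generation 1 grid is the final answer)

Answer: ...OOO.OO
....OO.OO
.O.O.O.O.
OO....O..
.OO...O..
O....OOO.
....OO.O.
.....OO..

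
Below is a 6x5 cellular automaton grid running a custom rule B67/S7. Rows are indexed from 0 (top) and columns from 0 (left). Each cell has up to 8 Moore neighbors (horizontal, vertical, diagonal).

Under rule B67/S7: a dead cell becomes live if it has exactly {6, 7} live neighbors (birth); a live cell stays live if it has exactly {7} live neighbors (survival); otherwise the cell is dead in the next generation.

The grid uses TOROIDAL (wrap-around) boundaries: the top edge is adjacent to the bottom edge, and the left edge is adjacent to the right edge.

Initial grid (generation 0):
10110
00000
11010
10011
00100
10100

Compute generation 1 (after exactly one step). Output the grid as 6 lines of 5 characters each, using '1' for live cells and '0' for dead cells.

Simulating step by step:
Generation 0 (given above): 12 live cells
Generation 1: 0 live cells
(generation 1 grid is the final answer)

Answer: 00000
00000
00000
00000
00000
00000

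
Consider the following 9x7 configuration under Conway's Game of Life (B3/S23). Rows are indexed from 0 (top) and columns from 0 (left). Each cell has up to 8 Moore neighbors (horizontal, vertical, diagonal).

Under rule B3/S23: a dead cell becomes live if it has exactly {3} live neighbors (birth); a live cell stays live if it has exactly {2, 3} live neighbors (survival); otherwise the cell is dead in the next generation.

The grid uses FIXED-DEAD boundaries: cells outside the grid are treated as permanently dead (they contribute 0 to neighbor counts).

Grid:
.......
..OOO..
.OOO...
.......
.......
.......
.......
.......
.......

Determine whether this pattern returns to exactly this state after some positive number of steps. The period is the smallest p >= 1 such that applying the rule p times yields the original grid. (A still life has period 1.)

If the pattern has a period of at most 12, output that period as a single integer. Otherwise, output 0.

Simulating and comparing each generation to the original:
Gen 0 (original, given above): 6 live cells
Gen 1: 6 live cells, differs from original
Gen 2: 6 live cells, MATCHES original -> period = 2

Answer: 2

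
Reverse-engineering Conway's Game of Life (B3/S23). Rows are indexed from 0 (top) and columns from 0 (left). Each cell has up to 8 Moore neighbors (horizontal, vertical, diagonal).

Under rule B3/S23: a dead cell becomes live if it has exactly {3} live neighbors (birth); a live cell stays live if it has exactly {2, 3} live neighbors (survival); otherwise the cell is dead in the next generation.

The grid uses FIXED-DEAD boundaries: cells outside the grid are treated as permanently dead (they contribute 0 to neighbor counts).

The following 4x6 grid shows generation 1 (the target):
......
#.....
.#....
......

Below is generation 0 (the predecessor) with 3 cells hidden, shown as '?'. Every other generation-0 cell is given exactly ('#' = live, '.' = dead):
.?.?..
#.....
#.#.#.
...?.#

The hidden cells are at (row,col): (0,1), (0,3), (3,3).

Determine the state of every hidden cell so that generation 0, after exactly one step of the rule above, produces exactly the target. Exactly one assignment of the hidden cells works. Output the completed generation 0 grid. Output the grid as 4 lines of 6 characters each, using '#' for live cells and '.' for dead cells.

Hidden generation-0 cells (in order): (0,1), (0,3), (3,3).
A hidden cell only influences target cells in its own 3x3 neighborhood. Try each of the 2^3 = 8 assignments, step the completed generation 0 forward once under B3/S23, and compare with the target:
  (0,1)=. (0,3)=. (3,3)=. -> step gives (1,0)='.' but target has '#' -> reject
  (0,1)=. (0,3)=. (3,3)=# -> step gives (1,0)='.' but target has '#' -> reject
  (0,1)=. (0,3)=# (3,3)=. -> step gives (1,0)='.' but target has '#' -> reject
  (0,1)=. (0,3)=# (3,3)=# -> step gives (1,0)='.' but target has '#' -> reject
  (0,1)=# (0,3)=. (3,3)=. -> step reproduces the target at every cell -> ACCEPT
  (0,1)=# (0,3)=. (3,3)=# -> step gives (2,3)='#' but target has '.' -> reject
  (0,1)=# (0,3)=# (3,3)=. -> step gives (1,2)='#' but target has '.' -> reject
  (0,1)=# (0,3)=# (3,3)=# -> step gives (1,2)='#' but target has '.' -> reject
Unique solution: (0,1)=live, (0,3)=dead, (3,3)=dead.
Check: live-neighbor counts of every cell in the completed generation 0:
211000
242211
130212
121221
Applying B3/S23 to generation 0 with these counts gives:
......
#.....
.#....
......
which matches the target exactly.

Answer: .#....
#.....
#.#.#.
.....#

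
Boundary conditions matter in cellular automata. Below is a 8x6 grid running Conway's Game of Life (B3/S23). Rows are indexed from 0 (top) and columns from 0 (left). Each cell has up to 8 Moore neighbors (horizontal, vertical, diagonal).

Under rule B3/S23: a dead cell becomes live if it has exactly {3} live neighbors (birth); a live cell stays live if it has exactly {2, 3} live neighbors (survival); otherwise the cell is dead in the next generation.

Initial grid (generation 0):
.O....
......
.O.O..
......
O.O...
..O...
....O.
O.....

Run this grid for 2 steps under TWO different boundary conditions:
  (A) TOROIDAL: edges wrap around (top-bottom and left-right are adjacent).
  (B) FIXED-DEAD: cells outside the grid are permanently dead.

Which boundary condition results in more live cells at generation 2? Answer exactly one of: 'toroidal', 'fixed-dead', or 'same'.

Under TOROIDAL boundary, generation 2:
......
......
.OO...
.OO...
OO....
..O...
......
......
Population = 7

Under FIXED-DEAD boundary, generation 2:
......
......
.OO...
.OO...
OO....
..O...
......
......
Population = 7

Comparison: toroidal=7, fixed-dead=7 -> same

Answer: same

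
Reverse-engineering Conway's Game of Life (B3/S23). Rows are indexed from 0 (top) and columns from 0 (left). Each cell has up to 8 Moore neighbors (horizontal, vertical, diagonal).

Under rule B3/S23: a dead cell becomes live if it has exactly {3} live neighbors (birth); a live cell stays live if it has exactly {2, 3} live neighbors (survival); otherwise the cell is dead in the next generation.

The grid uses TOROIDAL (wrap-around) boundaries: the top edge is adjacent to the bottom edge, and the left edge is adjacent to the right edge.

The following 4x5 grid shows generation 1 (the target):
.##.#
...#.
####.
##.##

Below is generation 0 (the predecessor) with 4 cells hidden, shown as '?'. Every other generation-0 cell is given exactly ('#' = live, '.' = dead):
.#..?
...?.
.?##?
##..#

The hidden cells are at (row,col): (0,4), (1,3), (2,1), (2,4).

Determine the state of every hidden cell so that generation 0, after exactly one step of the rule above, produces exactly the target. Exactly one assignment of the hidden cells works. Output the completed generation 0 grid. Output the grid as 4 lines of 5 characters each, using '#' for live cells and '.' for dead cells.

Hidden generation-0 cells (in order): (0,4), (1,3), (2,1), (2,4).
A hidden cell only influences target cells in its own 3x3 neighborhood. Try each of the 2^4 = 16 assignments, step the completed generation 0 forward once under B3/S23, and compare with the target:
  (0,4)=. (1,3)=. (2,1)=. (2,4)=. -> step gives (0,2)='.' but target has '#' -> reject
  (0,4)=. (1,3)=. (2,1)=. (2,4)=# -> step gives (0,2)='.' but target has '#' -> reject
  (0,4)=. (1,3)=. (2,1)=# (2,4)=. -> step gives (0,2)='.' but target has '#' -> reject
  (0,4)=. (1,3)=. (2,1)=# (2,4)=# -> step gives (0,2)='.' but target has '#' -> reject
  (0,4)=. (1,3)=# (2,1)=. (2,4)=. -> step reproduces the target at every cell -> ACCEPT
  (0,4)=. (1,3)=# (2,1)=. (2,4)=# -> step gives (1,4)='#' but target has '.' -> reject
  (0,4)=. (1,3)=# (2,1)=# (2,4)=. -> step gives (1,1)='#' but target has '.' -> reject
  (0,4)=. (1,3)=# (2,1)=# (2,4)=# -> step gives (1,0)='#' but target has '.' -> reject
  (0,4)=# (1,3)=. (2,1)=. (2,4)=. -> step gives (0,2)='.' but target has '#' -> reject
  (0,4)=# (1,3)=. (2,1)=. (2,4)=# -> step gives (0,2)='.' but target has '#' -> reject
  (0,4)=# (1,3)=. (2,1)=# (2,4)=. -> step gives (0,2)='.' but target has '#' -> reject
  (0,4)=# (1,3)=. (2,1)=# (2,4)=# -> step gives (0,2)='.' but target has '#' -> reject
  (0,4)=# (1,3)=# (2,1)=. (2,4)=. -> step gives (0,3)='#' but target has '.' -> reject
  (0,4)=# (1,3)=# (2,1)=. (2,4)=# -> step gives (0,3)='#' but target has '.' -> reject
  (0,4)=# (1,3)=# (2,1)=# (2,4)=. -> step gives (0,3)='#' but target has '.' -> reject
  (0,4)=# (1,3)=# (2,1)=# (2,4)=# -> step gives (0,3)='#' but target has '.' -> reject
Unique solution: (0,4)=dead, (1,3)=live, (2,1)=dead, (2,4)=dead.
Check: live-neighbor counts of every cell in the completed generation 0:
42323
12422
33334
33432
Applying B3/S23 to generation 0 with these counts gives:
.##.#
...#.
####.
##.##
which matches the target exactly.

Answer: .#...
...#.
..##.
##..#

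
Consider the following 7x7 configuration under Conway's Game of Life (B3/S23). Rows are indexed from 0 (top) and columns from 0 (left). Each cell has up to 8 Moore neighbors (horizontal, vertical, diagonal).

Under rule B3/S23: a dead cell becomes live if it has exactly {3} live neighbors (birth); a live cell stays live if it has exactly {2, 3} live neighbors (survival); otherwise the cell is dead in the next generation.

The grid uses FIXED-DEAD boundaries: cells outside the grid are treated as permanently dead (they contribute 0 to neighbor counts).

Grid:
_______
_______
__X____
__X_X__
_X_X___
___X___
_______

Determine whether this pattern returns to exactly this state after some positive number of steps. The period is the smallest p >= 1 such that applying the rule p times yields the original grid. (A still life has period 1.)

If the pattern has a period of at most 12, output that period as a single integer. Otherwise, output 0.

Answer: 2

Derivation:
Simulating and comparing each generation to the original:
Gen 0 (original, given above): 6 live cells
Gen 1: 6 live cells, differs from original
Gen 2: 6 live cells, MATCHES original -> period = 2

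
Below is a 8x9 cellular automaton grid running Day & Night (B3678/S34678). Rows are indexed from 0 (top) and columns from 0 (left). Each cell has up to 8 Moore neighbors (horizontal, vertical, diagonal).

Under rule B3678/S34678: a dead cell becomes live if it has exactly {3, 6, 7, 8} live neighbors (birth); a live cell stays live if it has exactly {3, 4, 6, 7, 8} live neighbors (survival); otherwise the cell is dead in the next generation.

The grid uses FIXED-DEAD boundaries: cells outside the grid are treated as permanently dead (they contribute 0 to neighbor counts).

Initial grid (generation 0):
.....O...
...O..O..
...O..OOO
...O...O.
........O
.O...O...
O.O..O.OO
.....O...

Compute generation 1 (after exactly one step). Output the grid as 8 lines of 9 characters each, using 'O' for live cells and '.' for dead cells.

Simulating step by step:
Generation 0 (given above): 18 live cells
Generation 1: 15 live cells
(generation 1 grid is the final answer)

Answer: .........
....OOO..
..O.O.OO.
......OO.
.........
......OOO
.O..O....
......O..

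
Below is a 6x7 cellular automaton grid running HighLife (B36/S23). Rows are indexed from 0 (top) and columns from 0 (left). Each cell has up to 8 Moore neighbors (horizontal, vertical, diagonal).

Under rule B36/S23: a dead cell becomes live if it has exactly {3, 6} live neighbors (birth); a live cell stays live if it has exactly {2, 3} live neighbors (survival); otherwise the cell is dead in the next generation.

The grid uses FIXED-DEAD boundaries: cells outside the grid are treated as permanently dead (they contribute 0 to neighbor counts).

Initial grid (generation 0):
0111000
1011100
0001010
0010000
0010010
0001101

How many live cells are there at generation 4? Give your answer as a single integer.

Simulating step by step:
Generation 0 (given above): 15 live cells
Generation 1: 12 live cells
0100100
0000000
0100000
0011100
0010110
0001110
Generation 2: 9 live cells
0000000
0000000
0011000
0110110
0010000
0001010
Generation 3: 9 live cells
0000000
0000000
0111100
0100100
0110010
0000000
Generation 4: 12 live cells
0000000
0011000
0111100
1010110
0110000
0000000
Population at generation 4: 12

Answer: 12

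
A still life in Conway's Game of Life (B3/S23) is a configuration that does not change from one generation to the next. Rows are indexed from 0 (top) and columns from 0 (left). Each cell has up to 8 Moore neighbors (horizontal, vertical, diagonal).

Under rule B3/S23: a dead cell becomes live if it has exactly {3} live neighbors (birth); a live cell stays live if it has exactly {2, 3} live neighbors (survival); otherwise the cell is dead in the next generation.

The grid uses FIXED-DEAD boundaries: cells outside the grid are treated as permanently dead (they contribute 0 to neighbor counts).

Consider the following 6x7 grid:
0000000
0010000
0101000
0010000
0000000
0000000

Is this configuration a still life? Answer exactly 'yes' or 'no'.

Answer: yes

Derivation:
Compute generation 1 and compare to generation 0 (given above):
Generation 1:
0000000
0010000
0101000
0010000
0000000
0000000
The grids are IDENTICAL -> still life.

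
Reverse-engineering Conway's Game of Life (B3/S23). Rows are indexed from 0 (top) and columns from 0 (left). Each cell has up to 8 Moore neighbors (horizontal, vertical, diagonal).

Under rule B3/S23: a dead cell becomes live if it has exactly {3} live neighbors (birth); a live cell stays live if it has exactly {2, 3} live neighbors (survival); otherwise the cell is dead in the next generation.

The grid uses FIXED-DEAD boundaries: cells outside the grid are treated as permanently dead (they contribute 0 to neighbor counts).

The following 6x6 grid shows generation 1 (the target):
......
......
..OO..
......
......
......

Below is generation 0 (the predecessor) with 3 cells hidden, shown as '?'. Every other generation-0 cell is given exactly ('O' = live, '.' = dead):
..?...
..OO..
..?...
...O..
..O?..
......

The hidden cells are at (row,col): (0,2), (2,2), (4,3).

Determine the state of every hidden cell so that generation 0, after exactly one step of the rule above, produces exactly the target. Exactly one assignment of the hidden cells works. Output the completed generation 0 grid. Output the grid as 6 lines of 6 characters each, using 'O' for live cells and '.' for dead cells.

Answer: ......
..OO..
......
...O..
..O...
......

Derivation:
Hidden generation-0 cells (in order): (0,2), (2,2), (4,3).
A hidden cell only influences target cells in its own 3x3 neighborhood. Try each of the 2^3 = 8 assignments, step the completed generation 0 forward once under B3/S23, and compare with the target:
  (0,2)=. (2,2)=. (4,3)=. -> step reproduces the target at every cell -> ACCEPT
  (0,2)=. (2,2)=. (4,3)=O -> step gives (3,2)='O' but target has '.' -> reject
  (0,2)=. (2,2)=O (4,3)=. -> step gives (1,2)='O' but target has '.' -> reject
  (0,2)=. (2,2)=O (4,3)=O -> step gives (1,2)='O' but target has '.' -> reject
  (0,2)=O (2,2)=. (4,3)=. -> step gives (0,2)='O' but target has '.' -> reject
  (0,2)=O (2,2)=. (4,3)=O -> step gives (0,2)='O' but target has '.' -> reject
  (0,2)=O (2,2)=O (4,3)=. -> step gives (0,2)='O' but target has '.' -> reject
  (0,2)=O (2,2)=O (4,3)=O -> step gives (0,2)='O' but target has '.' -> reject
Unique solution: (0,2)=dead, (2,2)=dead, (4,3)=dead.
Check: live-neighbor counts of every cell in the completed generation 0:
012210
011110
013320
012110
011210
011100
Applying B3/S23 to generation 0 with these counts gives:
......
......
..OO..
......
......
......
which matches the target exactly.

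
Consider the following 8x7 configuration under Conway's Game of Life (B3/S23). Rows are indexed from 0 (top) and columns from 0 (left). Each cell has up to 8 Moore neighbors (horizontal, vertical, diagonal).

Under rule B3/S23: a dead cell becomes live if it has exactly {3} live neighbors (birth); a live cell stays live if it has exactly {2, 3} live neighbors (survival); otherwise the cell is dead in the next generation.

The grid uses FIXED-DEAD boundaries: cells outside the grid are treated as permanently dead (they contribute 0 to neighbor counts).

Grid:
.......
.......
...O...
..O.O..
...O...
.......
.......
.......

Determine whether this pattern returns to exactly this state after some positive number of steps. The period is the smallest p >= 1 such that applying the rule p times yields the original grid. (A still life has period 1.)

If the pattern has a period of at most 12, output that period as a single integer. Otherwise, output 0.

Answer: 1

Derivation:
Simulating and comparing each generation to the original:
Gen 0 (original, given above): 4 live cells
Gen 1: 4 live cells, MATCHES original -> period = 1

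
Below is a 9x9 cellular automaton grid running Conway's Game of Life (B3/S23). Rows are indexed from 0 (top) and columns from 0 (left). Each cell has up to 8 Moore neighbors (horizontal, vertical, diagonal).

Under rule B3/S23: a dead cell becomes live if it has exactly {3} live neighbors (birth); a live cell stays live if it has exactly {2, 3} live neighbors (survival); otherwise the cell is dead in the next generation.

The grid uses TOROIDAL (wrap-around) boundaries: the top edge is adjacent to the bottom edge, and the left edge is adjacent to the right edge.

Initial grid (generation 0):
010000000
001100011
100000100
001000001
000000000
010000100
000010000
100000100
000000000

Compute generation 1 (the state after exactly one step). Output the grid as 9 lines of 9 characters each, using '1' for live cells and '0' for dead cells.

Answer: 001000000
111000011
111100000
000000000
000000000
000000000
000001000
000000000
000000000

Derivation:
Simulating step by step:
Generation 0 (given above): 14 live cells
Generation 1: 11 live cells
(generation 1 grid is the final answer)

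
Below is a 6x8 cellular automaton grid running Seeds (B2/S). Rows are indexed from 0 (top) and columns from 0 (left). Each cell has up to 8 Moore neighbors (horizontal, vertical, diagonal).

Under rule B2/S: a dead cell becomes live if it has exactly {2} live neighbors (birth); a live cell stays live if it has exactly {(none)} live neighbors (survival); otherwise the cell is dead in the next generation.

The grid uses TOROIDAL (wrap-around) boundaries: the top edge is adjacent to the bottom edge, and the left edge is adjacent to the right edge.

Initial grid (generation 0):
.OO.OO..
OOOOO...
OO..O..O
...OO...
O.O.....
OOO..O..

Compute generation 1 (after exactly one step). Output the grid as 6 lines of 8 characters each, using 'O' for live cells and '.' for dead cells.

Answer: ......OO
......O.
........
.....O..
.....O.O
......OO

Derivation:
Simulating step by step:
Generation 0 (given above): 21 live cells
Generation 1: 8 live cells
(generation 1 grid is the final answer)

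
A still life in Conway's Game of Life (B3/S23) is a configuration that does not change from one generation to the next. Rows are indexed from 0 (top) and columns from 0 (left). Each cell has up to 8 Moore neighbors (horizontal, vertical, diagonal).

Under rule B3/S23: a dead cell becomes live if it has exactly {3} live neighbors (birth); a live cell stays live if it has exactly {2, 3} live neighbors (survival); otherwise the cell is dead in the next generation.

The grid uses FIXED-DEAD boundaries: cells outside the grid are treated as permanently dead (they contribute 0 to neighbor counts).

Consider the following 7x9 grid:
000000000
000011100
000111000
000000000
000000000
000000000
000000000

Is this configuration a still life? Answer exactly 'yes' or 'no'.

Answer: no

Derivation:
Compute generation 1 and compare to generation 0 (given above):
Generation 1:
000001000
000100100
000100100
000010000
000000000
000000000
000000000
Cell (0,5) differs: gen0=0 vs gen1=1 -> NOT a still life.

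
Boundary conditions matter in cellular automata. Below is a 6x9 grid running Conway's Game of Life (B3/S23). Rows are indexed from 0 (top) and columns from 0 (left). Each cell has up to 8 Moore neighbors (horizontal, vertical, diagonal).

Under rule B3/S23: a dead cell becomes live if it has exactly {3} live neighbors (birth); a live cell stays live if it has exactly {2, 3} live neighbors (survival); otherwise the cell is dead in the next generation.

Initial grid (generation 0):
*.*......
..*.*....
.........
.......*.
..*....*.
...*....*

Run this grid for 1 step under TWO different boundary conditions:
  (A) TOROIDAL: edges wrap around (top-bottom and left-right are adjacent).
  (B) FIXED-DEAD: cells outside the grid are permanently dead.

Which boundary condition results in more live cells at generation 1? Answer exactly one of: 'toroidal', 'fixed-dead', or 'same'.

Answer: toroidal

Derivation:
Under TOROIDAL boundary, generation 1:
.**......
.*.*.....
.........
.........
.......**
.***....*
Population = 10

Under FIXED-DEAD boundary, generation 1:
.*.*.....
.*.*.....
.........
.........
.......**
.........
Population = 6

Comparison: toroidal=10, fixed-dead=6 -> toroidal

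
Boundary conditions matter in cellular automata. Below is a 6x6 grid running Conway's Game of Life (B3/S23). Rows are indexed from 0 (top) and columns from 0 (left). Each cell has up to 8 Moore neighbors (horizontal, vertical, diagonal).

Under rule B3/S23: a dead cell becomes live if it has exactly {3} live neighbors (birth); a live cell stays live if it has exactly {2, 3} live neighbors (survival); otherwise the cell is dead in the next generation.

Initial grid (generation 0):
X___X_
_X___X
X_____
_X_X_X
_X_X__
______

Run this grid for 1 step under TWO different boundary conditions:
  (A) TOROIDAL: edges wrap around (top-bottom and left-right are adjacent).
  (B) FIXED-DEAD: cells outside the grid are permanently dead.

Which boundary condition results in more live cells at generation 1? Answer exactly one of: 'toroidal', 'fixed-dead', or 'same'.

Answer: toroidal

Derivation:
Under TOROIDAL boundary, generation 1:
X____X
_X___X
_XX_XX
_X__X_
X___X_
______
Population = 12

Under FIXED-DEAD boundary, generation 1:
______
XX____
XXX_X_
XX__X_
____X_
______
Population = 10

Comparison: toroidal=12, fixed-dead=10 -> toroidal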